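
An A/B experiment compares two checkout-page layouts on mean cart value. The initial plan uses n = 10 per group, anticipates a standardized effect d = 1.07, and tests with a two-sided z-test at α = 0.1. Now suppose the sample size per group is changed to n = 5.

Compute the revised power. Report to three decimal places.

Power ≈ 0.519

With n = 5 per group: δ = d·√(n/2) = 1.07 × √(5/2) = 1.6918. Critical value z_{0.05} = 1.645.
Revised power = Φ(δ − 1.645) + Φ(−δ − 1.645) = Φ(0.047) + Φ(-3.337) = 0.5187 + 0.0004 = 0.5192.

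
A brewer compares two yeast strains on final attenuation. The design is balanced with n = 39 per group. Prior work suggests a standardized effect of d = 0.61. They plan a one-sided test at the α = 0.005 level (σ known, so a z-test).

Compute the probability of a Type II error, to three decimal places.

Noncentrality parameter: δ = d·√(n/2) = 0.61 × √(39/2) = 2.6937
One-sided α = 0.005 → critical value z_{0.005} = 2.576.
Power = Φ(δ − 2.576) = Φ(0.118) = 0.5469.
Type II error: β = 1 − power = 1 − 0.5469 = 0.4531.

β ≈ 0.453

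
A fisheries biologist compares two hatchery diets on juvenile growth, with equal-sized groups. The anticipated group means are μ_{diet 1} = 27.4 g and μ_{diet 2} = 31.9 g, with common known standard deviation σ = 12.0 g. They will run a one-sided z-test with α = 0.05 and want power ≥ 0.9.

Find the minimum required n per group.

n = 122 per group

Standardized effect: d = |μ_{diet 1} − μ_{diet 2}| / σ = |27.4 − 31.9| / 12.0 = 0.3750
Set Φ(δ − 1.645) = 0.9; then δ − 1.645 = Φ⁻¹(0.9) = 1.282, giving δ = 2.926.
δ = d·√(n/2) ⇒ n = 2(δ/d)² = 2 × (2.926 / 0.3750)² = 121.80.
Round up to the next whole unit.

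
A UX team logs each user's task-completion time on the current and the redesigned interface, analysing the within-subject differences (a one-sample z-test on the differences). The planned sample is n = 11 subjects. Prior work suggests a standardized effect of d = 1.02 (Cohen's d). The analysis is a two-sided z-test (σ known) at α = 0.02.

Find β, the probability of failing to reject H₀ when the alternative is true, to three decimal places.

β ≈ 0.145

Noncentrality parameter: δ = d·√n = 1.02 × √11 = 3.3830
Critical value for a two-sided test at α = 0.02: z_{α/2} = 2.326.
Power = Φ(δ − 2.326) + Φ(−δ − 2.326) = Φ(1.057) + Φ(-5.709) = 0.8547 + 0.0000 = 0.8547.
Type II error: β = 1 − power = 1 − 0.8547 = 0.1453.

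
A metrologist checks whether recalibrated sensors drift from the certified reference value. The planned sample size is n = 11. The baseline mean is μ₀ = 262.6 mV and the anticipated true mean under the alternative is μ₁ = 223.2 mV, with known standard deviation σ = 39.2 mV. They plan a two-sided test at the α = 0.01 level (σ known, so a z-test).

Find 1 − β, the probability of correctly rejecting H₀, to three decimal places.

Power ≈ 0.776

Standardized effect: d = |μ₁ − μ₀| / σ = |223.2 − 262.6| / 39.2 = 1.0051
Noncentrality parameter: δ = d·√n = 1.0051 × √11 = 3.3335
Critical value for a two-sided test at α = 0.01: z_{α/2} = 2.576.
Power = Φ(δ − 2.576) + Φ(−δ − 2.576) = Φ(0.758) + Φ(-5.909) = 0.7757 + 0.0000 = 0.7757.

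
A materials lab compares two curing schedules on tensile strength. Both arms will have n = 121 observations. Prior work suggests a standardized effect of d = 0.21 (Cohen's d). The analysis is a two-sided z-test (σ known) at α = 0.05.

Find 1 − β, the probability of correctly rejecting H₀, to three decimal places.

Power ≈ 0.372

Noncentrality parameter: δ = d·√(n/2) = 0.21 × √(121/2) = 1.6334
Critical value for a two-sided test at α = 0.05: z_{α/2} = 1.960.
Power = Φ(δ − 1.960) + Φ(−δ − 1.960) = Φ(-0.327) + Φ(-3.593) = 0.3720 + 0.0002 = 0.3722.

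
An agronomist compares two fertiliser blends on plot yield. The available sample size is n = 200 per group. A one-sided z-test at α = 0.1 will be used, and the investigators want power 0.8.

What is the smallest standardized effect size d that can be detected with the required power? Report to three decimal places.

d ≈ 0.212

Required noncentrality: δ = z_{0.1} + z_{0.20} = 1.282 + 0.842 = 2.123.
δ = d·√(n/2) ⇒ d = δ/√(n/2) = 2.123/√(200/2) = 0.2123.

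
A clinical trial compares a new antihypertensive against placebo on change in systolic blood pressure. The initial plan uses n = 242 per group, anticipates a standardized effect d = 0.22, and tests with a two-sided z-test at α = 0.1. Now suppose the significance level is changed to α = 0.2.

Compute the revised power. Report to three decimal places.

δ = d·√(n/2) = 0.22 × √(242/2) = 2.4200 (unchanged). New critical value: z_{0.1} = 1.282.
Revised power = Φ(δ − 1.282) + Φ(−δ − 1.282) = Φ(1.138) + Φ(-3.702) = 0.8725 + 0.0001 = 0.8726.

Power ≈ 0.873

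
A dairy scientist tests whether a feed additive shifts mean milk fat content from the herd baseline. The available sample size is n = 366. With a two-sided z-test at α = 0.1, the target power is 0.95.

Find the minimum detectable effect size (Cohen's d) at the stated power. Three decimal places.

Required noncentrality: δ = z_{0.05} + z_{0.05} = 1.645 + 1.645 = 3.290.
(Lower-tail contribution to power is negligible for δ > 0.)
δ = d·√n ⇒ d = δ/√n = 3.290/√366 = 0.1720.

d ≈ 0.172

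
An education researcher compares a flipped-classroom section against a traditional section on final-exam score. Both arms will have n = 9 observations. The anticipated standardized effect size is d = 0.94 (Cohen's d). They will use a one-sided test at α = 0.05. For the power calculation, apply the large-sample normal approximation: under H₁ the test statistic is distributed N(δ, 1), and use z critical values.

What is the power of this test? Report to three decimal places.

Power ≈ 0.637

Noncentrality parameter: δ = d·√(n/2) = 0.94 × √(9/2) = 1.9940
Critical value for a one-sided test at α = 0.05: z_α = 1.645.
Power = P(Z > 1.645 − δ) = Φ(0.349) = 0.6365.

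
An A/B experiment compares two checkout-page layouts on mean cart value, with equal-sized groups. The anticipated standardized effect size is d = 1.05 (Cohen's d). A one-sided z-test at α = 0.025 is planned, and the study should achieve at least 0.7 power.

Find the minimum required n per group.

For power 0.7 need Φ(δ − z_{0.025}) = 0.7, so δ = z_{0.025} + z_{0.30} = 1.960 + 0.524 = 2.484.
δ = d·√(n/2) ⇒ n = 2(δ/d)² = 2 × (2.484 / 1.05)² = 11.20.
Round up to the next whole unit.

n = 12 per group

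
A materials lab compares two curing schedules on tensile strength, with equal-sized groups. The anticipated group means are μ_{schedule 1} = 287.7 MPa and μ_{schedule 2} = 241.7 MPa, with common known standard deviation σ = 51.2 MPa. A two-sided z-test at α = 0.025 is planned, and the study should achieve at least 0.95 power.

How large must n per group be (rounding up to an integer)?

n = 38 per group

Standardized effect: d = |μ_{schedule 1} − μ_{schedule 2}| / σ = |287.7 − 241.7| / 51.2 = 0.8984
Set Φ(δ − 2.241) = 0.95; then δ − 2.241 = Φ⁻¹(0.95) = 1.645, giving δ = 3.886.
(Ignoring the negligible lower-tail rejection probability gives the usual closed-form inversion.)
δ = d·√(n/2) ⇒ n = 2(δ/d)² = 2 × (3.886 / 0.8984)² = 37.42.
Rounding up, n = 38 per group.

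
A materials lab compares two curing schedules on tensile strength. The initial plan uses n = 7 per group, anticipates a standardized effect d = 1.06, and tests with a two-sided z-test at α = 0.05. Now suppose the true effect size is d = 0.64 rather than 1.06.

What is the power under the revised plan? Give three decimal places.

Power ≈ 0.224

With d = 0.64: δ = d·√(n/2) = 0.64 × √(7/2) = 1.1973. Critical value z_{0.025} = 1.960.
Revised power = Φ(δ − 1.960) + Φ(−δ − 1.960) = Φ(-0.763) + Φ(-3.157) = 0.2228 + 0.0008 = 0.2236.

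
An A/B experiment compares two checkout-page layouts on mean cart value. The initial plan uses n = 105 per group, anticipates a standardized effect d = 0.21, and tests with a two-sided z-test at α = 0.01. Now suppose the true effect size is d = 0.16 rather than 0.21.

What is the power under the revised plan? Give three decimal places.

Power ≈ 0.078

With d = 0.16: δ = d·√(n/2) = 0.16 × √(105/2) = 1.1593. Critical value z_{0.005} = 2.576.
Revised power = Φ(δ − 2.576) + Φ(−δ − 2.576) = Φ(-1.417) + Φ(-3.735) = 0.0783 + 0.0001 = 0.0784.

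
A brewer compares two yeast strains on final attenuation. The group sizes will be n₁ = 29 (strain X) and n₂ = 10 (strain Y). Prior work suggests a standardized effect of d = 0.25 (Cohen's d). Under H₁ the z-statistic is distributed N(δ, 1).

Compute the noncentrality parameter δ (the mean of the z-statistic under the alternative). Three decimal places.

δ ≈ 0.682

The noncentrality parameter scales effect size by the design's sample-size factor: δ = d / √(1/n₁ + 1/n₂) = 0.25 / √(1/29 + 1/10) = 0.6817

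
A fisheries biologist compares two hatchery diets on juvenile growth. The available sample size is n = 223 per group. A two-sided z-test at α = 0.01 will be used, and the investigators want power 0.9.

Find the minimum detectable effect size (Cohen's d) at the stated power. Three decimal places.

d ≈ 0.365

Need Φ(δ − 2.576) = 0.9, so δ = 2.576 + 1.282 = 3.857.
(Lower-tail contribution to power is negligible for δ > 0.)
δ = d·√(n/2) ⇒ d = δ/√(n/2) = 3.857/√(223/2) = 0.3653.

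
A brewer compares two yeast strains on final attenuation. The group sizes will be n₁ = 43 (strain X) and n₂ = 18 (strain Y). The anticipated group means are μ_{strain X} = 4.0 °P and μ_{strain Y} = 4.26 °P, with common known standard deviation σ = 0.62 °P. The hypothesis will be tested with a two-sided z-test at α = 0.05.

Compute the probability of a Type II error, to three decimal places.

β ≈ 0.679

Standardized effect: d = |μ_{strain X} − μ_{strain Y}| / σ = |4.0 − 4.26| / 0.62 = 0.4194
Noncentrality parameter: δ = d / √(1/n₁ + 1/n₂) = 0.4194 / √(1/43 + 1/18) = 1.4938
Critical value for a two-sided test at α = 0.05: z_{α/2} = 1.960.
Power = Φ(δ − 1.960) + Φ(−δ − 1.960) = Φ(-0.466) + Φ(-3.454) = 0.3205 + 0.0003 = 0.3208.
Type II error: β = 1 − power = 1 − 0.3208 = 0.6792.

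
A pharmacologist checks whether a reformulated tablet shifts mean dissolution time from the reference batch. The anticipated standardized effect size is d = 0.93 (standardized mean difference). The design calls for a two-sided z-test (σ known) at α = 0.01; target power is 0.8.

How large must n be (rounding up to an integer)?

n = 14

For power 0.8 need Φ(δ − z_{0.005}) = 0.8, so δ = z_{0.005} + z_{0.20} = 2.576 + 0.842 = 3.417.
(For δ > 0 the lower-tail rejection region contributes negligibly to power, so the one-term inversion is standard.)
δ = d·√n ⇒ n = (δ/d)² = (3.417 / 0.93)² = 13.50.
Round up to the next whole unit.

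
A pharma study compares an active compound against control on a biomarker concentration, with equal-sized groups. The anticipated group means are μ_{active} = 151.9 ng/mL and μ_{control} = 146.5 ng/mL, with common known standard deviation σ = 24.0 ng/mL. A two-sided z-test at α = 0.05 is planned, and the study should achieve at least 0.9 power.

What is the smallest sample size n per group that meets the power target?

Standardized effect: d = |μ_{active} − μ_{control}| / σ = |151.9 − 146.5| / 24.0 = 0.2250
Set Φ(δ − 1.960) = 0.9; then δ − 1.960 = Φ⁻¹(0.9) = 1.282, giving δ = 3.242.
(Ignoring the negligible lower-tail rejection probability gives the usual closed-form inversion.)
δ = d·√(n/2) ⇒ n = 2(δ/d)² = 2 × (3.242 / 0.2250)² = 415.11.
Round up to the next whole unit.

n = 416 per group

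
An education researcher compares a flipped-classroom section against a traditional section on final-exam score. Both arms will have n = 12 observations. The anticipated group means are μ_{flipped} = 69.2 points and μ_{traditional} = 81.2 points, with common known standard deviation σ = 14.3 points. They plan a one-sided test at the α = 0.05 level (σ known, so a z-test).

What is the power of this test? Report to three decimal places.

Standardized effect: d = |μ_{flipped} − μ_{traditional}| / σ = |69.2 − 81.2| / 14.3 = 0.8392
Noncentrality parameter: δ = d·√(n/2) = 0.8392 × √(12/2) = 2.0555
One-sided α = 0.05 → critical value z_{0.05} = 1.645.
Power = P(Z > 1.645 − δ) = Φ(0.411) = 0.6593.

Power ≈ 0.659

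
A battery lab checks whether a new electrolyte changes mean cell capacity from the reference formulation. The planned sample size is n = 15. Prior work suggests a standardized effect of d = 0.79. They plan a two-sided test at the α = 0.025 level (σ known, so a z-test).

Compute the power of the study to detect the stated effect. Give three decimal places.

Power ≈ 0.793

Noncentrality parameter: λ = d·√n = 0.79 × √15 = 3.0597
Two-sided α = 0.025 → critical value z_{0.0125} = 2.241.
Power = Φ(λ − 2.241) + Φ(−λ − 2.241) = Φ(0.818) + Φ(-5.301) = 0.7934 + 0.0000 = 0.7934.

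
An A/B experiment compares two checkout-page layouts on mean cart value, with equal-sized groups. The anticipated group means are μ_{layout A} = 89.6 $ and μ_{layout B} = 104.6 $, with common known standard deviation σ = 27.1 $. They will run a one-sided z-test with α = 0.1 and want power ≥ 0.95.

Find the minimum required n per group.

Standardized effect: d = |μ_{layout A} − μ_{layout B}| / σ = |89.6 − 104.6| / 27.1 = 0.5535
Set Φ(δ − 1.282) = 0.95; then δ − 1.282 = Φ⁻¹(0.95) = 1.645, giving δ = 2.926.
δ = d·√(n/2) ⇒ n = 2(δ/d)² = 2 × (2.926 / 0.5535)² = 55.91.
Rounding up, n = 56 per group.

n = 56 per group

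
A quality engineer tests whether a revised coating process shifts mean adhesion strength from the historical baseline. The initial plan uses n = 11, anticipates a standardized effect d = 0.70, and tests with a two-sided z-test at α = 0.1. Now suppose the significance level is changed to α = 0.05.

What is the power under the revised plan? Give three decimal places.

Power ≈ 0.641

δ = d·√n = 0.70 × √11 = 2.3216 (unchanged). New critical value: z_{0.025} = 1.960.
Revised power = Φ(δ − 1.960) + Φ(−δ − 1.960) = Φ(0.362) + Φ(-4.282) = 0.6412 + 0.0000 = 0.6412.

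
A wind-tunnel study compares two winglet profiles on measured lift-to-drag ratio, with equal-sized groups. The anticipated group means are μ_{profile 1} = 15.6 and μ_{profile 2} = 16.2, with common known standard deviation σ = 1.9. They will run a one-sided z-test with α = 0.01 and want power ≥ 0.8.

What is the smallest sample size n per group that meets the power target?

n = 202 per group

Standardized effect: d = |μ_{profile 1} − μ_{profile 2}| / σ = |15.6 − 16.2| / 1.9 = 0.3158
For power 0.8 need Φ(δ − z_{0.01}) = 0.8, so δ = z_{0.01} + z_{0.20} = 2.326 + 0.842 = 3.168.
δ = d·√(n/2) ⇒ n = 2(δ/d)² = 2 × (3.168 / 0.3158)² = 201.28.
Round up to the next whole unit.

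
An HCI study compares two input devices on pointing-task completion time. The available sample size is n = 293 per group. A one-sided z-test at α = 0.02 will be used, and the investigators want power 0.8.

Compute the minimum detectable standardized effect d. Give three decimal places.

d ≈ 0.239

Required noncentrality: δ = z_{0.02} + z_{0.20} = 2.054 + 0.842 = 2.895.
δ = d·√(n/2) ⇒ d = δ/√(n/2) = 2.895/√(293/2) = 0.2392.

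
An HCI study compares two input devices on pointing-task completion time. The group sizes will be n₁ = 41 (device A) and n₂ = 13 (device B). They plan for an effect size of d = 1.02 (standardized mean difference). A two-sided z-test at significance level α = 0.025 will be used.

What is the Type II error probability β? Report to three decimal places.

β ≈ 0.168

Noncentrality parameter: δ = d / √(1/n₁ + 1/n₂) = 1.02 / √(1/41 + 1/13) = 3.2045
Critical value for a two-sided test at α = 0.025: z_{α/2} = 2.241.
Power = Φ(δ − 2.241) + Φ(−δ − 2.241) = Φ(0.963) + Φ(-5.446) = 0.8323 + 0.0000 = 0.8323.
Type II error: β = 1 − power = 1 − 0.8323 = 0.1677.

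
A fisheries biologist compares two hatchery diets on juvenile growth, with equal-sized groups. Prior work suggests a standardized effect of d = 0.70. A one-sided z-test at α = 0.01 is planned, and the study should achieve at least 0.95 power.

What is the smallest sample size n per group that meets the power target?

Set Φ(δ − 2.326) = 0.95; then δ − 2.326 = Φ⁻¹(0.95) = 1.645, giving δ = 3.971.
δ = d·√(n/2) ⇒ n = 2(δ/d)² = 2 × (3.971 / 0.70)² = 64.37.
Round up to the next whole unit.

n = 65 per group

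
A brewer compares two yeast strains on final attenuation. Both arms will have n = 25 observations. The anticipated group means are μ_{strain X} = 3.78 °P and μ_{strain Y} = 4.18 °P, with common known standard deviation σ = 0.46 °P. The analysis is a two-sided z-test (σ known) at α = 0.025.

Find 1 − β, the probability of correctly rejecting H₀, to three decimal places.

Power ≈ 0.798

Standardized effect: d = |μ_{strain X} − μ_{strain Y}| / σ = |3.78 − 4.18| / 0.46 = 0.8696
Noncentrality parameter: δ = d·√(n/2) = 0.8696 × √(25/2) = 3.0744
Critical value for a two-sided test at α = 0.025: z_{α/2} = 2.241.
Power = Φ(δ − 2.241) + Φ(−δ − 2.241) = Φ(0.833) + Φ(-5.316) = 0.7976 + 0.0000 = 0.7976.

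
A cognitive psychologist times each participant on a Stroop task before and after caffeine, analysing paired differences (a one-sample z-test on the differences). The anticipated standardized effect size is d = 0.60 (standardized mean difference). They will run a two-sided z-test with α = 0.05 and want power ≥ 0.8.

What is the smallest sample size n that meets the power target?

n = 22

Set Φ(δ − 1.960) = 0.8; then δ − 1.960 = Φ⁻¹(0.8) = 0.842, giving δ = 2.802.
(The Φ(−δ − z_{α/2}) term is vanishingly small for δ > 0 and is dropped in the standard sample-size formula.)
δ = d·√n ⇒ n = (δ/d)² = (2.802 / 0.60)² = 21.80.
Rounding up, n = 22.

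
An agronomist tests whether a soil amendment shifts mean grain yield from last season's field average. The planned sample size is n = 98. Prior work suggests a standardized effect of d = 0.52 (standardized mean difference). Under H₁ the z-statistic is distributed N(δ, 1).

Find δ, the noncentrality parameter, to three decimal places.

The noncentrality parameter scales effect size by the design's sample-size factor: δ = d·√n = 0.52 × √98 = 5.1477

δ ≈ 5.148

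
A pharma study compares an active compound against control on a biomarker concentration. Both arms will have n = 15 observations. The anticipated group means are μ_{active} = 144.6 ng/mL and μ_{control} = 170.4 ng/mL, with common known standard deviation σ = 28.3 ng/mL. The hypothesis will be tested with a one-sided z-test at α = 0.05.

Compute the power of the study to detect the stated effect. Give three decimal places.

Standardized effect: d = |μ_{active} − μ_{control}| / σ = |144.6 − 170.4| / 28.3 = 0.9117
Noncentrality parameter: δ = d·√(n/2) = 0.9117 × √(15/2) = 2.4967
Critical value for a one-sided test at α = 0.05: z_α = 1.645.
Power = Φ(δ − 1.645) = Φ(0.852) = 0.8028.

Power ≈ 0.803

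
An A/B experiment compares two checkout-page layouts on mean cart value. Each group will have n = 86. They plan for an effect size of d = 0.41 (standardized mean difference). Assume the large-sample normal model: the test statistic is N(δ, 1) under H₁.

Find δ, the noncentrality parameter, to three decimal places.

δ ≈ 2.689

The noncentrality parameter scales effect size by the design's sample-size factor: δ = d·√(n/2) = 0.41 × √(86/2) = 2.6885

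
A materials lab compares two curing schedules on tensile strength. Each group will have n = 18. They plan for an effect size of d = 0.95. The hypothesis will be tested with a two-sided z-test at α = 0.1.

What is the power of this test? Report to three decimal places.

Noncentrality parameter: δ = d·√(n/2) = 0.95 × √(18/2) = 2.8500
Two-sided α = 0.1 → critical value z_{0.05} = 1.645.
Power = Φ(δ − 1.645) + Φ(−δ − 1.645) = Φ(1.205) + Φ(-4.495) = 0.8859 + 0.0000 = 0.8859.

Power ≈ 0.886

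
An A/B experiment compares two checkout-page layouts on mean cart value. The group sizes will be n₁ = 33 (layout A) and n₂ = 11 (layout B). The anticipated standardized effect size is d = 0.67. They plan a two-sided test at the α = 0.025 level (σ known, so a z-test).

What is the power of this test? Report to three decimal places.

Power ≈ 0.376

Noncentrality parameter: δ = d / √(1/n₁ + 1/n₂) = 0.67 / √(1/33 + 1/11) = 1.9244
Two-sided α = 0.025 → critical value z_{0.0125} = 2.241.
Power = Φ(δ − 2.241) + Φ(−δ − 2.241) = Φ(-0.317) + Φ(-4.166) = 0.3756 + 0.0000 = 0.3756.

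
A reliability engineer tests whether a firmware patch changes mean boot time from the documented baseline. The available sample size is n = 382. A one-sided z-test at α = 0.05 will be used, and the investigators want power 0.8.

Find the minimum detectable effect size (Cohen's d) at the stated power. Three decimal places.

Required noncentrality: δ = z_{0.05} + z_{0.20} = 1.645 + 0.842 = 2.486.
δ = d·√n ⇒ d = δ/√n = 2.486/√382 = 0.1272.

d ≈ 0.127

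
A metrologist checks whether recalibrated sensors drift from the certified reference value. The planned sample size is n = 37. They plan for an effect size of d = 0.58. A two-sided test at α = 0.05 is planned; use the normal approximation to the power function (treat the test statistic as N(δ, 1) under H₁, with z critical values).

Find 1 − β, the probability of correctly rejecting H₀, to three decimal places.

Power ≈ 0.942

Noncentrality parameter: δ = d·√n = 0.58 × √37 = 3.5280
Critical value for a two-sided test at α = 0.05: z_{α/2} = 1.960.
Power = Φ(δ − 1.960) + Φ(−δ − 1.960) = Φ(1.568) + Φ(-5.488) = 0.9416 + 0.0000 = 0.9416.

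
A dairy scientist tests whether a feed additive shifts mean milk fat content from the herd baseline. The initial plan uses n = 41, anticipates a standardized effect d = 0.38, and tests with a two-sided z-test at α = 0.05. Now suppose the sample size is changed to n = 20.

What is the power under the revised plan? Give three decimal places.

Power ≈ 0.397

With n = 20: δ = d·√n = 0.38 × √20 = 1.6994. Critical value z_{0.025} = 1.960.
Revised power = Φ(δ − 1.960) + Φ(−δ − 1.960) = Φ(-0.261) + Φ(-3.659) = 0.3972 + 0.0001 = 0.3973.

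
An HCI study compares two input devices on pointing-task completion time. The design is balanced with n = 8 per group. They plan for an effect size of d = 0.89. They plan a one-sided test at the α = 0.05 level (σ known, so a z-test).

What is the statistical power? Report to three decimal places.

Power ≈ 0.554

Noncentrality parameter: δ = d·√(n/2) = 0.89 × √(8/2) = 1.7800
Critical value for a one-sided test at α = 0.05: z_α = 1.645.
Power = Φ(δ − 1.645) = Φ(0.135) = 0.5538.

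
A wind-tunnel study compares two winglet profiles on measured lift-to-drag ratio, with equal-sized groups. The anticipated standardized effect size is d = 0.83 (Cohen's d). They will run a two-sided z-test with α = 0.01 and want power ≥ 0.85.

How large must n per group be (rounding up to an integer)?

n = 38 per group

For power 0.85 need Φ(δ − z_{0.005}) = 0.85, so δ = z_{0.005} + z_{0.15} = 2.576 + 1.036 = 3.612.
(Ignoring the negligible lower-tail rejection probability gives the usual closed-form inversion.)
δ = d·√(n/2) ⇒ n = 2(δ/d)² = 2 × (3.612 / 0.83)² = 37.88.
Round up to the next whole unit.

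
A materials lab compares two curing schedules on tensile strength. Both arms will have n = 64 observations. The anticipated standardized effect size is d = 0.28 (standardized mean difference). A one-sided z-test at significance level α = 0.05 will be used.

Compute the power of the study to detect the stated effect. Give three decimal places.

Power ≈ 0.476

Noncentrality parameter: δ = d·√(n/2) = 0.28 × √(64/2) = 1.5839
One-sided α = 0.05 → critical value z_{0.05} = 1.645.
Power = P(Z > 1.645 − δ) = Φ(-0.061) = 0.4757.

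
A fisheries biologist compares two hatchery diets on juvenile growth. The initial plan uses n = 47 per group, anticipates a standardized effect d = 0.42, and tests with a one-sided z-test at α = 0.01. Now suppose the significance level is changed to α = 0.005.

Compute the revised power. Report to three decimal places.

Power ≈ 0.295

δ = d·√(n/2) = 0.42 × √(47/2) = 2.0360 (unchanged). New critical value: z_{0.005} = 2.576.
Revised power = Φ(δ − 2.576) = Φ(-0.540) = 0.2947.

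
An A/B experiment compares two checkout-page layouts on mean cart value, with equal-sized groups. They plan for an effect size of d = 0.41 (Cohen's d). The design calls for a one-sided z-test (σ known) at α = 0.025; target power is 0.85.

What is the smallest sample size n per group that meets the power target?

For power 0.85 need Φ(δ − z_{0.025}) = 0.85, so δ = z_{0.025} + z_{0.15} = 1.960 + 1.036 = 2.996.
δ = d·√(n/2) ⇒ n = 2(δ/d)² = 2 × (2.996 / 0.41)² = 106.82.
Round up to the next whole unit.

n = 107 per group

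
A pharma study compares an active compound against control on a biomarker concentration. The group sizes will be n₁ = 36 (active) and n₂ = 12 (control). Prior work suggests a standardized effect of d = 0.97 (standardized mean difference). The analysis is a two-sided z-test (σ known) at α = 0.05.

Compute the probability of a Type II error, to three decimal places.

Noncentrality parameter: δ = d / √(1/n₁ + 1/n₂) = 0.97 / √(1/36 + 1/12) = 2.9100
Critical value for a two-sided test at α = 0.05: z_{α/2} = 1.960.
Power = Φ(δ − 1.960) + Φ(−δ − 1.960) = Φ(0.950) + Φ(-4.870) = 0.8290 + 0.0000 = 0.8290.
Type II error: β = 1 − power = 1 − 0.8290 = 0.1710.

β ≈ 0.171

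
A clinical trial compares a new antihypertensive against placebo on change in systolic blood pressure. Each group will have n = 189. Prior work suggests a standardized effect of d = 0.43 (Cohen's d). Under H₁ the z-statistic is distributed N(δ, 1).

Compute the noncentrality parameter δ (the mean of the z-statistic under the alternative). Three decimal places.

δ = d·√(n/2) = 0.43 × √(189/2) = 4.1801

δ ≈ 4.180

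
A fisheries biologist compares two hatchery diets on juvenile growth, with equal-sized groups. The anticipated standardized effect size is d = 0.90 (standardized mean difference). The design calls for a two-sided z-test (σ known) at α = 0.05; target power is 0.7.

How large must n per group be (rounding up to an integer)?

n = 16 per group

Set Φ(δ − 1.960) = 0.7; then δ − 1.960 = Φ⁻¹(0.7) = 0.524, giving δ = 2.484.
(Ignoring the negligible lower-tail rejection probability gives the usual closed-form inversion.)
δ = d·√(n/2) ⇒ n = 2(δ/d)² = 2 × (2.484 / 0.90)² = 15.24.
Rounding up, n = 16 per group.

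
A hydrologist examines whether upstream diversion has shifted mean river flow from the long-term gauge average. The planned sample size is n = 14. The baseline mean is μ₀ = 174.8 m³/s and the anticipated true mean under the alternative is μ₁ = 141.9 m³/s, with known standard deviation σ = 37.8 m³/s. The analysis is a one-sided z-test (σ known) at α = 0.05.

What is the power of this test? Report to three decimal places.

Standardized effect: d = |μ₁ − μ₀| / σ = |141.9 − 174.8| / 37.8 = 0.8704
Noncentrality parameter: δ = d·√n = 0.8704 × √14 = 3.2566
Critical value for a one-sided test at α = 0.05: z_α = 1.645.
Power = P(Z > 1.645 − δ) = Φ(1.612) = 0.9465.

Power ≈ 0.946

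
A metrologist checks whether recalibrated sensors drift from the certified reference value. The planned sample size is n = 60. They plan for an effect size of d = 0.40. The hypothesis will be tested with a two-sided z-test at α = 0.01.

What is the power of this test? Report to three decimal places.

Noncentrality parameter: λ = d·√n = 0.40 × √60 = 3.0984
Critical value for a two-sided test at α = 0.01: z_{α/2} = 2.576.
Power = Φ(λ − 2.576) + Φ(−λ − 2.576) = Φ(0.523) + Φ(-5.674) = 0.6994 + 0.0000 = 0.6994.

Power ≈ 0.699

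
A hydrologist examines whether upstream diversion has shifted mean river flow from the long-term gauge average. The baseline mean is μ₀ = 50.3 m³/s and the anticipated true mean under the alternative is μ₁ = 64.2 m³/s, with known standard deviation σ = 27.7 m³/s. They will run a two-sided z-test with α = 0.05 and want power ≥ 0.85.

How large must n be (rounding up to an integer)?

n = 36

Standardized effect: d = |μ₁ − μ₀| / σ = |64.2 − 50.3| / 27.7 = 0.5018
Set Φ(δ − 1.960) = 0.85; then δ − 1.960 = Φ⁻¹(0.85) = 1.036, giving δ = 2.996.
(The Φ(−δ − z_{α/2}) term is vanishingly small for δ > 0 and is dropped in the standard sample-size formula.)
δ = d·√n ⇒ n = (δ/d)² = (2.996 / 0.5018)² = 35.66.
Round up to the next whole unit.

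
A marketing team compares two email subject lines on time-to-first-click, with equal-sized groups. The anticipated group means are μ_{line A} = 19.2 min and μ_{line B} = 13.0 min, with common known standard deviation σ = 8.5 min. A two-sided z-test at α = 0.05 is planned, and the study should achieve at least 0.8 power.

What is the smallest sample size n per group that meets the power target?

Standardized effect: d = |μ_{line A} − μ_{line B}| / σ = |19.2 − 13.0| / 8.5 = 0.7294
For power 0.8 need Φ(δ − z_{0.025}) = 0.8, so δ = z_{0.025} + z_{0.20} = 1.960 + 0.842 = 2.802.
(Ignoring the negligible lower-tail rejection probability gives the usual closed-form inversion.)
δ = d·√(n/2) ⇒ n = 2(δ/d)² = 2 × (2.802 / 0.7294)² = 29.50.
Round up to the next whole unit.

n = 30 per group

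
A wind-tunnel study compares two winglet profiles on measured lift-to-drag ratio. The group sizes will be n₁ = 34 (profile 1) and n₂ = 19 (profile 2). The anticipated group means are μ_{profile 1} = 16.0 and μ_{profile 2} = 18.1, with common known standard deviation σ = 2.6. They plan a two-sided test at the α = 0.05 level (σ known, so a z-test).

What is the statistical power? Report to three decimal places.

Standardized effect: d = |μ_{profile 1} − μ_{profile 2}| / σ = |16.0 − 18.1| / 2.6 = 0.8077
Noncentrality parameter: δ = d / √(1/n₁ + 1/n₂) = 0.8077 / √(1/34 + 1/19) = 2.8198
Critical value for a two-sided test at α = 0.05: z_{α/2} = 1.960.
Power = Φ(δ − 1.960) + Φ(−δ − 1.960) = Φ(0.860) + Φ(-4.780) = 0.8051 + 0.0000 = 0.8051.

Power ≈ 0.805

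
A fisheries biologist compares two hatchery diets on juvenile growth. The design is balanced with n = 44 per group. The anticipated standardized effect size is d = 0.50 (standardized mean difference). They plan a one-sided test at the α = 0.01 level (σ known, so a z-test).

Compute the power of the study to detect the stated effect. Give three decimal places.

Power ≈ 0.508

Noncentrality parameter: δ = d·√(n/2) = 0.50 × √(44/2) = 2.3452
One-sided α = 0.01 → critical value z_{0.01} = 2.326.
Power = P(Z > 2.326 − δ) = Φ(0.019) = 0.5075.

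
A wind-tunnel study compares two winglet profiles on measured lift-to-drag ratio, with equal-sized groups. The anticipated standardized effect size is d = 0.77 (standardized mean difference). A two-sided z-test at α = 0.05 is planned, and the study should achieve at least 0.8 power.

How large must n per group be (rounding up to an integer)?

Set Φ(δ − 1.960) = 0.8; then δ − 1.960 = Φ⁻¹(0.8) = 0.842, giving δ = 2.802.
(The Φ(−δ − z_{α/2}) term is vanishingly small for δ > 0 and is dropped in the standard sample-size formula.)
δ = d·√(n/2) ⇒ n = 2(δ/d)² = 2 × (2.802 / 0.77)² = 26.48.
Round up to the next whole unit.

n = 27 per group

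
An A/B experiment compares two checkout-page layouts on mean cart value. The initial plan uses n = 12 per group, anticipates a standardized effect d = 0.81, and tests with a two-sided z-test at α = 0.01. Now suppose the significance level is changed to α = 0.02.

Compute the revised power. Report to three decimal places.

Power ≈ 0.366

δ = d·√(n/2) = 0.81 × √(12/2) = 1.9841 (unchanged). New critical value: z_{0.01} = 2.326.
Revised power = Φ(δ − 2.326) + Φ(−δ − 2.326) = Φ(-0.342) + Φ(-4.310) = 0.3661 + 0.0000 = 0.3661.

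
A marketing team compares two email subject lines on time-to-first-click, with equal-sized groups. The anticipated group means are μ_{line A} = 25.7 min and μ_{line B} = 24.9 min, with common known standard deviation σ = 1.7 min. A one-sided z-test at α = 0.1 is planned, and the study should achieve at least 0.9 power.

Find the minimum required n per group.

n = 60 per group

Standardized effect: d = |μ_{line A} − μ_{line B}| / σ = |25.7 − 24.9| / 1.7 = 0.4706
Set Φ(δ − 1.282) = 0.9; then δ − 1.282 = Φ⁻¹(0.9) = 1.282, giving δ = 2.563.
δ = d·√(n/2) ⇒ n = 2(δ/d)² = 2 × (2.563 / 0.4706)² = 59.33.
Rounding up, n = 60 per group.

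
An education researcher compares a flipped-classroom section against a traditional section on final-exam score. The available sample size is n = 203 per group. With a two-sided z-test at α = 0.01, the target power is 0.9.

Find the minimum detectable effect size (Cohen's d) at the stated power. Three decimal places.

d ≈ 0.383

Need Φ(δ − 2.576) = 0.9, so δ = 2.576 + 1.282 = 3.857.
(The second rejection-region term Φ(−δ − z_{α/2}) is negligible and dropped.)
δ = d·√(n/2) ⇒ d = δ/√(n/2) = 3.857/√(203/2) = 0.3829.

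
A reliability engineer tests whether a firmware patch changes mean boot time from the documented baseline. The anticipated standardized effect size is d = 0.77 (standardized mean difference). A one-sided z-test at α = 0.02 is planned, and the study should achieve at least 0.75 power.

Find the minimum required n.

n = 13

Set Φ(δ − 2.054) = 0.75; then δ − 2.054 = Φ⁻¹(0.75) = 0.674, giving δ = 2.728.
δ = d·√n ⇒ n = (δ/d)² = (2.728 / 0.77)² = 12.55.
Rounding up, n = 13.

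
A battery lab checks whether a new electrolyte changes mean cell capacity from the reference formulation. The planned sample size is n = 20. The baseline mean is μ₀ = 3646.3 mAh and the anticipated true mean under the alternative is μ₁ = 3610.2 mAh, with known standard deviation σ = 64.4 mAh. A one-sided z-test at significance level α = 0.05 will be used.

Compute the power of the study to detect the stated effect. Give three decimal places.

Standardized effect: d = |μ₁ − μ₀| / σ = |3610.2 − 3646.3| / 64.4 = 0.5606
Noncentrality parameter: δ = d·√n = 0.5606 × √20 = 2.5069
Critical value for a one-sided test at α = 0.05: z_α = 1.645.
Power = Φ(δ − 1.645) = Φ(0.862) = 0.8057.

Power ≈ 0.806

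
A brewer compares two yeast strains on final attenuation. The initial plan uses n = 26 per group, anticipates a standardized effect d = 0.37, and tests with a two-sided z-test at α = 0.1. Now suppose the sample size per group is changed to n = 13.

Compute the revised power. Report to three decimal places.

With n = 13 per group: δ = d·√(n/2) = 0.37 × √(13/2) = 0.9433. Critical value z_{0.05} = 1.645.
Revised power = Φ(δ − 1.645) + Φ(−δ − 1.645) = Φ(-0.702) + Φ(-2.588) = 0.2415 + 0.0048 = 0.2463.

Power ≈ 0.246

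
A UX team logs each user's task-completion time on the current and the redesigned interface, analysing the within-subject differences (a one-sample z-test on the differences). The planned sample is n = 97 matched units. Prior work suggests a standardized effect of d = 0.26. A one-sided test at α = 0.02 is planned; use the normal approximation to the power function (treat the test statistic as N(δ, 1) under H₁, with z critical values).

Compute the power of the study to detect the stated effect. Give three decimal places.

Power ≈ 0.694

Noncentrality parameter: δ = d·√n = 0.26 × √97 = 2.5607
Critical value for a one-sided test at α = 0.02: z_α = 2.054.
Power = Φ(δ − 2.054) = Φ(0.507) = 0.6939.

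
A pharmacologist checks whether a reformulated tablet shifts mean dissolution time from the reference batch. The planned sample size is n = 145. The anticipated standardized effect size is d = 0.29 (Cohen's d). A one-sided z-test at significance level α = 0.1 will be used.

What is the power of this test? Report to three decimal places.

Power ≈ 0.986

Noncentrality parameter: δ = d·√n = 0.29 × √145 = 3.4921
One-sided α = 0.1 → critical value z_{0.1} = 1.282.
Power = Φ(δ − 1.282) = Φ(2.211) = 0.9865.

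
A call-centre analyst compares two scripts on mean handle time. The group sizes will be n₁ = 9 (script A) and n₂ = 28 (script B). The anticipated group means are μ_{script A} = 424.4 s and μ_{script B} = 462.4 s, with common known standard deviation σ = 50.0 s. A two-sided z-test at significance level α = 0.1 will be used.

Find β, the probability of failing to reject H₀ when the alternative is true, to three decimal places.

Standardized effect: d = |μ_{script A} − μ_{script B}| / σ = |424.4 − 462.4| / 50.0 = 0.7600
Noncentrality parameter: δ = d / √(1/n₁ + 1/n₂) = 0.7600 / √(1/9 + 1/28) = 1.9834
Two-sided α = 0.1 → critical value z_{0.05} = 1.645.
Power = Φ(δ − 1.645) + Φ(−δ − 1.645) = Φ(0.339) + Φ(-3.628) = 0.6325 + 0.0001 = 0.6327.
Type II error: β = 1 − power = 1 − 0.6327 = 0.3673.

β ≈ 0.367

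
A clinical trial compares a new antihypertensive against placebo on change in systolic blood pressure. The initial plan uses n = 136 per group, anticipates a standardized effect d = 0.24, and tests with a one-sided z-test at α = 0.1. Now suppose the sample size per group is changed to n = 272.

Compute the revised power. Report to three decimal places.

With n = 272 per group: δ = d·√(n/2) = 0.24 × √(272/2) = 2.7989. Critical value z_{0.1} = 1.282.
Revised power = Φ(δ − 1.282) = Φ(1.517) = 0.9354.

Power ≈ 0.935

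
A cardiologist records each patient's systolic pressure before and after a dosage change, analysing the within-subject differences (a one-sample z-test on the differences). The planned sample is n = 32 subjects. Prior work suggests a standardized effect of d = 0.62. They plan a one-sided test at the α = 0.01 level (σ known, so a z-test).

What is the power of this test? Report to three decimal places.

Noncentrality parameter: δ = d·√n = 0.62 × √32 = 3.5072
One-sided α = 0.01 → critical value z_{0.01} = 2.326.
Power = Φ(δ − 2.326) = Φ(1.181) = 0.8812.

Power ≈ 0.881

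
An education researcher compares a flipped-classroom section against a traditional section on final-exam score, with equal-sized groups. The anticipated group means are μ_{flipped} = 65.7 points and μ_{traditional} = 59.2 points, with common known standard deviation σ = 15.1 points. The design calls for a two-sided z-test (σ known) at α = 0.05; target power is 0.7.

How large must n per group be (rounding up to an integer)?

Standardized effect: d = |μ_{flipped} − μ_{traditional}| / σ = |65.7 − 59.2| / 15.1 = 0.4305
For power 0.7 need Φ(δ − z_{0.025}) = 0.7, so δ = z_{0.025} + z_{0.30} = 1.960 + 0.524 = 2.484.
(Ignoring the negligible lower-tail rejection probability gives the usual closed-form inversion.)
δ = d·√(n/2) ⇒ n = 2(δ/d)² = 2 × (2.484 / 0.4305)² = 66.62.
Round up to the next whole unit.

n = 67 per group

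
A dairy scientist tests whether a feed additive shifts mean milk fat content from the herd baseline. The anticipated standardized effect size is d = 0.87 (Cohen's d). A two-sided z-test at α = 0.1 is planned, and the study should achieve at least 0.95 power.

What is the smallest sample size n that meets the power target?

For power 0.95 need Φ(δ − z_{0.05}) = 0.95, so δ = z_{0.05} + z_{0.05} = 1.645 + 1.645 = 3.290.
(For δ > 0 the lower-tail rejection region contributes negligibly to power, so the one-term inversion is standard.)
δ = d·√n ⇒ n = (δ/d)² = (3.290 / 0.87)² = 14.30.
Round up to the next whole unit.

n = 15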